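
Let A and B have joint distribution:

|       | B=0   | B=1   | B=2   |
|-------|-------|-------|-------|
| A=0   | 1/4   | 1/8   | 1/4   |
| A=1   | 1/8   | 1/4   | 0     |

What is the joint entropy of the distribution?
H(A,B) = -Σ P(A,B) log₂ P(A,B), summed over the non-zero cells:
H(A,B) = -[(1/4)·log₂(1/4) + (1/8)·log₂(1/8) + (1/4)·log₂(1/4) + (1/8)·log₂(1/8) + (1/4)·log₂(1/4)]
  = 0.5000 + 0.3750 + 0.5000 + 0.3750 + 0.5000
  = 2.2500 bits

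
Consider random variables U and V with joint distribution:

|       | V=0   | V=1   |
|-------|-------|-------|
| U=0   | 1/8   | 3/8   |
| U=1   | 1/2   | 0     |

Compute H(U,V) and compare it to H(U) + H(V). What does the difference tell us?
Marginal P(U) (row sums):
  P(U=0) = 1/8 + 3/8 = 1/2
  P(U=1) = 1/2 + 0 = 1/2
Marginal P(V) (column sums):
  P(V=0) = 1/8 + 1/2 = 5/8
  P(V=1) = 3/8 + 0 = 3/8

H(U,V) = -[(1/8)·log₂(1/8) + (3/8)·log₂(3/8) + (1/2)·log₂(1/2)]
  = 0.3750 + 0.5306 + 0.5000
  = 1.4056 bits
H(U) = -[(1/2)·log₂(1/2) + (1/2)·log₂(1/2)]
  = 0.5000 + 0.5000
  = 1.0000 bits
H(V) = -[(5/8)·log₂(5/8) + (3/8)·log₂(3/8)]
  = 0.4238 + 0.5306
  = 0.9544 bits

H(U) + H(V) = 1.0000 + 0.9544 = 1.9544 bits
Difference: H(U) + H(V) - H(U,V) = 1.9544 - 1.4056 = 0.5488 bits = I(U;V)

The difference is the mutual information; it is positive here, so U and V are dependent (knowing one reduces uncertainty about the other by 0.5488 bits).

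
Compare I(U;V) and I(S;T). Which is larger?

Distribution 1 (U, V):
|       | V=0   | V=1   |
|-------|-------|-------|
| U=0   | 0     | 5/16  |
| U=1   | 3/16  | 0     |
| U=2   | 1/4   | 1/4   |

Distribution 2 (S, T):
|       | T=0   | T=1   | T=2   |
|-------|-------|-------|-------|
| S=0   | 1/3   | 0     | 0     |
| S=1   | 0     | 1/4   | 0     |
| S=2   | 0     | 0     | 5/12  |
Distribution 1 (U, V):
Marginal P(U) (row sums):
  P(U=0) = 0 + 5/16 = 5/16
  P(U=1) = 3/16 + 0 = 3/16
  P(U=2) = 1/4 + 1/4 = 1/2
Marginal P(V) (column sums):
  P(V=0) = 0 + 3/16 + 1/4 = 7/16
  P(V=1) = 5/16 + 0 + 1/4 = 9/16

H(U) = -[(5/16)·log₂(5/16) + (3/16)·log₂(3/16) + (1/2)·log₂(1/2)]
  = 0.5244 + 0.4528 + 0.5000
  = 1.4772 bits
H(V) = -[(7/16)·log₂(7/16) + (9/16)·log₂(9/16)]
  = 0.5218 + 0.4669
  = 0.9887 bits
H(U,V) = -[(5/16)·log₂(5/16) + (3/16)·log₂(3/16) + (1/4)·log₂(1/4) + (1/4)·log₂(1/4)]
  = 0.5244 + 0.4528 + 0.5000 + 0.5000
  = 1.9772 bits

I(U;V) = H(U) + H(V) - H(U,V)
  = 1.4772 + 0.9887 - 1.9772
  = 0.4887 bits

Distribution 2 (S, T):
Marginal P(S) (row sums):
  P(S=0) = 1/3 + 0 + 0 = 1/3
  P(S=1) = 0 + 1/4 + 0 = 1/4
  P(S=2) = 0 + 0 + 5/12 = 5/12
Marginal P(T) (column sums):
  P(T=0) = 1/3 + 0 + 0 = 1/3
  P(T=1) = 0 + 1/4 + 0 = 1/4
  P(T=2) = 0 + 0 + 5/12 = 5/12

H(S) = -[(1/3)·log₂(1/3) + (1/4)·log₂(1/4) + (5/12)·log₂(5/12)]
  = 0.5283 + 0.5000 + 0.5263
  = 1.5546 bits
H(T) = -[(1/3)·log₂(1/3) + (1/4)·log₂(1/4) + (5/12)·log₂(5/12)]
  = 0.5283 + 0.5000 + 0.5263
  = 1.5546 bits
H(S,T) = -[(1/3)·log₂(1/3) + (1/4)·log₂(1/4) + (5/12)·log₂(5/12)]
  = 0.5283 + 0.5000 + 0.5263
  = 1.5546 bits

I(S;T) = H(S) + H(T) - H(S,T)
  = 1.5546 + 1.5546 - 1.5546
  = 1.5546 bits

I(S;T) = 1.5546 bits > I(U;V) = 0.4887 bits, so (S, T) has the higher mutual information (stronger dependence).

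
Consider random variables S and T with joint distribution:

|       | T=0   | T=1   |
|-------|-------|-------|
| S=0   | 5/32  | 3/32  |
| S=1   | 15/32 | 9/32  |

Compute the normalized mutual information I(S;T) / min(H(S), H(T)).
Marginal P(S) (row sums):
  P(S=0) = 5/32 + 3/32 = 1/4
  P(S=1) = 15/32 + 9/32 = 3/4
Marginal P(T) (column sums):
  P(T=0) = 5/32 + 15/32 = 5/8
  P(T=1) = 3/32 + 9/32 = 3/8

H(S) = -[(1/4)·log₂(1/4) + (3/4)·log₂(3/4)]
  = 0.5000 + 0.3113
  = 0.8113 bits
H(T) = -[(5/8)·log₂(5/8) + (3/8)·log₂(3/8)]
  = 0.4238 + 0.5306
  = 0.9544 bits
H(S,T) = -[(5/32)·log₂(5/32) + (3/32)·log₂(3/32) + (15/32)·log₂(15/32) + (9/32)·log₂(9/32)]
  = 0.4184 + 0.3202 + 0.5124 + 0.5147
  = 1.7657 bits

I(S;T) = H(S) + H(T) - H(S,T)
  = 0.8113 + 0.9544 - 1.7657
  = 0.0000 bits

min(H(S), H(T)) = min(0.8113, 0.9544) = 0.8113 bits
Normalized MI = 0.0000 / 0.8113 = 0.0000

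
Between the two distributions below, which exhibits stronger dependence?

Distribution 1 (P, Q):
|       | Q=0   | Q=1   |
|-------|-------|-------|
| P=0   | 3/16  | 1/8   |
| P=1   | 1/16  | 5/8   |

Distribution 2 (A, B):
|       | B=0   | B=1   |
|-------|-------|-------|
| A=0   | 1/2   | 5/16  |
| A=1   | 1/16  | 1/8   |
Distribution 1 (P, Q):
Marginal P(P) (row sums):
  P(P=0) = 3/16 + 1/8 = 5/16
  P(P=1) = 1/16 + 5/8 = 11/16
Marginal P(Q) (column sums):
  P(Q=0) = 3/16 + 1/16 = 1/4
  P(Q=1) = 1/8 + 5/8 = 3/4

H(P) = -[(5/16)·log₂(5/16) + (11/16)·log₂(11/16)]
  = 0.5244 + 0.3716
  = 0.8960 bits
H(Q) = -[(1/4)·log₂(1/4) + (3/4)·log₂(3/4)]
  = 0.5000 + 0.3113
  = 0.8113 bits
H(P,Q) = -[(3/16)·log₂(3/16) + (1/8)·log₂(1/8) + (1/16)·log₂(1/16) + (5/8)·log₂(5/8)]
  = 0.4528 + 0.3750 + 0.2500 + 0.4238
  = 1.5016 bits

I(P;Q) = H(P) + H(Q) - H(P,Q)
  = 0.8960 + 0.8113 - 1.5016
  = 0.2057 bits

Distribution 2 (A, B):
Marginal P(A) (row sums):
  P(A=0) = 1/2 + 5/16 = 13/16
  P(A=1) = 1/16 + 1/8 = 3/16
Marginal P(B) (column sums):
  P(B=0) = 1/2 + 1/16 = 9/16
  P(B=1) = 5/16 + 1/8 = 7/16

H(A) = -[(13/16)·log₂(13/16) + (3/16)·log₂(3/16)]
  = 0.2434 + 0.4528
  = 0.6962 bits
H(B) = -[(9/16)·log₂(9/16) + (7/16)·log₂(7/16)]
  = 0.4669 + 0.5218
  = 0.9887 bits
H(A,B) = -[(1/2)·log₂(1/2) + (5/16)·log₂(5/16) + (1/16)·log₂(1/16) + (1/8)·log₂(1/8)]
  = 0.5000 + 0.5244 + 0.2500 + 0.3750
  = 1.6494 bits

I(A;B) = H(A) + H(B) - H(A,B)
  = 0.6962 + 0.9887 - 1.6494
  = 0.0355 bits

I(P;Q) = 0.2057 bits > I(A;B) = 0.0355 bits, so (P, Q) has the higher mutual information (stronger dependence).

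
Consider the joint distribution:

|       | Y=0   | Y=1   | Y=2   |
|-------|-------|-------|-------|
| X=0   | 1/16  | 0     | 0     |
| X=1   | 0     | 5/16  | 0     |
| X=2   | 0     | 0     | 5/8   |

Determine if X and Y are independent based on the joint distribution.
Marginal P(X) (row sums):
  P(X=0) = 1/16 + 0 + 0 = 1/16
  P(X=1) = 0 + 5/16 + 0 = 5/16
  P(X=2) = 0 + 0 + 5/8 = 5/8
Marginal P(Y) (column sums):
  P(Y=0) = 1/16 + 0 + 0 = 1/16
  P(Y=1) = 0 + 5/16 + 0 = 5/16
  P(Y=2) = 0 + 0 + 5/8 = 5/8

X and Y are independent iff P(X=i,Y=j) = P(X=i)·P(Y=j) for every cell.
  P(X=0)·P(Y=0) = 1/16 × 1/16 = 1/256, but P(X=0,Y=0) = 1/16 ✗

No, X and Y are not independent. Quantitatively, I(X;Y) > 0:

H(X) = -[(1/16)·log₂(1/16) + (5/16)·log₂(5/16) + (5/8)·log₂(5/8)]
  = 0.2500 + 0.5244 + 0.4238
  = 1.1982 bits
H(Y) = -[(1/16)·log₂(1/16) + (5/16)·log₂(5/16) + (5/8)·log₂(5/8)]
  = 0.2500 + 0.5244 + 0.4238
  = 1.1982 bits
H(X,Y) = -[(1/16)·log₂(1/16) + (5/16)·log₂(5/16) + (5/8)·log₂(5/8)]
  = 0.2500 + 0.5244 + 0.4238
  = 1.1982 bits
I(X;Y) = H(X) + H(Y) - H(X,Y) = 1.1982 + 1.1982 - 1.1982 = 1.1982 bits > 0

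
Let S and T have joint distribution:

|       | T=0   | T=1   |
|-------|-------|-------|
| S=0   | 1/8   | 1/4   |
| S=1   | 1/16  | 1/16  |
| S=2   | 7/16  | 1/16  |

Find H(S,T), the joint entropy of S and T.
H(S,T) = -Σ P(S,T) log₂ P(S,T), summed over the non-zero cells:
H(S,T) = -[(1/8)·log₂(1/8) + (1/4)·log₂(1/4) + (1/16)·log₂(1/16) + (1/16)·log₂(1/16) + (7/16)·log₂(7/16) + (1/16)·log₂(1/16)]
  = 0.3750 + 0.5000 + 0.2500 + 0.2500 + 0.5218 + 0.2500
  = 2.1468 bits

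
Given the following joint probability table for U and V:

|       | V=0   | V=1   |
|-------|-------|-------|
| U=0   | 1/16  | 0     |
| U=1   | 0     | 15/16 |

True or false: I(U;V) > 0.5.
Marginal P(U) (row sums):
  P(U=0) = 1/16 + 0 = 1/16
  P(U=1) = 0 + 15/16 = 15/16
Marginal P(V) (column sums):
  P(V=0) = 1/16 + 0 = 1/16
  P(V=1) = 0 + 15/16 = 15/16

H(U) = -[(1/16)·log₂(1/16) + (15/16)·log₂(15/16)]
  = 0.2500 + 0.0873
  = 0.3373 bits
H(V) = -[(1/16)·log₂(1/16) + (15/16)·log₂(15/16)]
  = 0.2500 + 0.0873
  = 0.3373 bits
H(U,V) = -[(1/16)·log₂(1/16) + (15/16)·log₂(15/16)]
  = 0.2500 + 0.0873
  = 0.3373 bits

I(U;V) = H(U) + H(V) - H(U,V)
  = 0.3373 + 0.3373 - 0.3373
  = 0.3373 bits

False. I(U;V) = 0.3373 bits, which is ≤ 0.5 bits.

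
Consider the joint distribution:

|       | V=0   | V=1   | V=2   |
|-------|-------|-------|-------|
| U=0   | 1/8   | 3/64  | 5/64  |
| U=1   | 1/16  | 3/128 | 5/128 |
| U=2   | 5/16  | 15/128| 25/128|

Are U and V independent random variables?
Marginal P(U) (row sums):
  P(U=0) = 1/8 + 3/64 + 5/64 = 1/4
  P(U=1) = 1/16 + 3/128 + 5/128 = 1/8
  P(U=2) = 5/16 + 15/128 + 25/128 = 5/8
Marginal P(V) (column sums):
  P(V=0) = 1/8 + 1/16 + 5/16 = 1/2
  P(V=1) = 3/64 + 3/128 + 15/128 = 3/16
  P(V=2) = 5/64 + 5/128 + 25/128 = 5/16

U and V are independent iff P(U=i,V=j) = P(U=i)·P(V=j) for every cell.
  P(U=0)·P(V=0) = 1/4 × 1/2 = 1/8 = P(U=0,V=0) ✓
  P(U=0)·P(V=1) = 1/4 × 3/16 = 3/64 = P(U=0,V=1) ✓
  P(U=0)·P(V=2) = 1/4 × 5/16 = 5/64 = P(U=0,V=2) ✓
  P(U=1)·P(V=0) = 1/8 × 1/2 = 1/16 = P(U=1,V=0) ✓
  P(U=1)·P(V=1) = 1/8 × 3/16 = 3/128 = P(U=1,V=1) ✓
  P(U=1)·P(V=2) = 1/8 × 5/16 = 5/128 = P(U=1,V=2) ✓
  P(U=2)·P(V=0) = 5/8 × 1/2 = 5/16 = P(U=2,V=0) ✓
  P(U=2)·P(V=1) = 5/8 × 3/16 = 15/128 = P(U=2,V=1) ✓
  P(U=2)·P(V=2) = 5/8 × 5/16 = 25/128 = P(U=2,V=2) ✓

Yes, U and V are independent: every cell factors, so I(U;V) = 0 bits.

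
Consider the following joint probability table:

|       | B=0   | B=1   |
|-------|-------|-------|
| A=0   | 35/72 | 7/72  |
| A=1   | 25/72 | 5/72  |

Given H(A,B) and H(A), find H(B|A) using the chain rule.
From the chain rule: H(A,B) = H(A) + H(B|A)
Therefore: H(B|A) = H(A,B) - H(A)

H(A,B) = -[(35/72)·log₂(35/72) + (7/72)·log₂(7/72) + (25/72)·log₂(25/72) + (5/72)·log₂(5/72)]
  = 0.5059 + 0.3269 + 0.5299 + 0.2672
  = 1.6299 bits
Marginal P(A) (row sums):
  P(A=0) = 35/72 + 7/72 = 7/12
  P(A=1) = 25/72 + 5/72 = 5/12
H(A) = -[(7/12)·log₂(7/12) + (5/12)·log₂(5/12)]
  = 0.4536 + 0.5263
  = 0.9799 bits

H(B|A) = 1.6299 - 0.9799 = 0.6500 bits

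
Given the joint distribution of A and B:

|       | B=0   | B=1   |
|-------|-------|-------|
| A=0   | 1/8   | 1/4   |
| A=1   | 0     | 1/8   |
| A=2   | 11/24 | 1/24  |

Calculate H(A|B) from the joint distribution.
Marginal P(B) (column sums):
  P(B=0) = 1/8 + 0 + 11/24 = 7/12
  P(B=1) = 1/4 + 1/8 + 1/24 = 5/12

H(A|B) = -Σ P(A,B)·log₂ P(A|B), where P(A|B) = P(A,B) / P(B)
  (cells with P(A,B) = 0 contribute 0)
  (A=0,B=0): P(A|B) = (1/8)/(7/12) = 3/14;  -(1/8)·log₂(3/14) = 0.2778
  (A=0,B=1): P(A|B) = (1/4)/(5/12) = 3/5;  -(1/4)·log₂(3/5) = 0.1842
  (A=1,B=1): P(A|B) = (1/8)/(5/12) = 3/10;  -(1/8)·log₂(3/10) = 0.2171
  (A=2,B=0): P(A|B) = (11/24)/(7/12) = 11/14;  -(11/24)·log₂(11/14) = 0.1595
  (A=2,B=1): P(A|B) = (1/24)/(5/12) = 1/10;  -(1/24)·log₂(1/10) = 0.1384
H(A|B) = 0.2778 + 0.1842 + 0.2171 + 0.1595 + 0.1384
  = 0.9770 bits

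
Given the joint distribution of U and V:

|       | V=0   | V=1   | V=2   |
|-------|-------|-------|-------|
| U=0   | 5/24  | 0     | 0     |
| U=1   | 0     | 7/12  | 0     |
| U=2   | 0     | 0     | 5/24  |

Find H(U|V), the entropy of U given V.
Marginal P(V) (column sums):
  P(V=0) = 5/24 + 0 + 0 = 5/24
  P(V=1) = 0 + 7/12 + 0 = 7/12
  P(V=2) = 0 + 0 + 5/24 = 5/24

H(U|V) = -Σ P(U,V)·log₂ P(U|V), where P(U|V) = P(U,V) / P(V)
  (cells with P(U,V) = 0 contribute 0)
  (U=0,V=0): P(U|V) = (5/24)/(5/24) = 1;  -(5/24)·log₂(1) = 0.0000
  (U=1,V=1): P(U|V) = (7/12)/(7/12) = 1;  -(7/12)·log₂(1) = 0.0000
  (U=2,V=2): P(U|V) = (5/24)/(5/24) = 1;  -(5/24)·log₂(1) = 0.0000
H(U|V) = 0.0000 + 0.0000 + 0.0000
  = 0.0000 bits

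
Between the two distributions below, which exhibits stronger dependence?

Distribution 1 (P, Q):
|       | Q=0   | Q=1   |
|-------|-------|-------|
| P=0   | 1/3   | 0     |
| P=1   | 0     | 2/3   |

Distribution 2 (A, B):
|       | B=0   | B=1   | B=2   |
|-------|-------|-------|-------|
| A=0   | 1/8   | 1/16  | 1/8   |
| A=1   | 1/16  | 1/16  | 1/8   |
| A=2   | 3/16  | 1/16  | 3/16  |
Distribution 1 (P, Q):
Marginal P(P) (row sums):
  P(P=0) = 1/3 + 0 = 1/3
  P(P=1) = 0 + 2/3 = 2/3
Marginal P(Q) (column sums):
  P(Q=0) = 1/3 + 0 = 1/3
  P(Q=1) = 0 + 2/3 = 2/3

H(P) = -[(1/3)·log₂(1/3) + (2/3)·log₂(2/3)]
  = 0.5283 + 0.3900
  = 0.9183 bits
H(Q) = -[(1/3)·log₂(1/3) + (2/3)·log₂(2/3)]
  = 0.5283 + 0.3900
  = 0.9183 bits
H(P,Q) = -[(1/3)·log₂(1/3) + (2/3)·log₂(2/3)]
  = 0.5283 + 0.3900
  = 0.9183 bits

I(P;Q) = H(P) + H(Q) - H(P,Q)
  = 0.9183 + 0.9183 - 0.9183
  = 0.9183 bits

Distribution 2 (A, B):
Marginal P(A) (row sums):
  P(A=0) = 1/8 + 1/16 + 1/8 = 5/16
  P(A=1) = 1/16 + 1/16 + 1/8 = 1/4
  P(A=2) = 3/16 + 1/16 + 3/16 = 7/16
Marginal P(B) (column sums):
  P(B=0) = 1/8 + 1/16 + 3/16 = 3/8
  P(B=1) = 1/16 + 1/16 + 1/16 = 3/16
  P(B=2) = 1/8 + 1/8 + 3/16 = 7/16

H(A) = -[(5/16)·log₂(5/16) + (1/4)·log₂(1/4) + (7/16)·log₂(7/16)]
  = 0.5244 + 0.5000 + 0.5218
  = 1.5462 bits
H(B) = -[(3/8)·log₂(3/8) + (3/16)·log₂(3/16) + (7/16)·log₂(7/16)]
  = 0.5306 + 0.4528 + 0.5218
  = 1.5052 bits
H(A,B) = -[(1/8)·log₂(1/8) + (1/16)·log₂(1/16) + (1/8)·log₂(1/8) + (1/16)·log₂(1/16) + (1/16)·log₂(1/16) + (1/8)·log₂(1/8) + (3/16)·log₂(3/16) + (1/16)·log₂(1/16) + (3/16)·log₂(3/16)]
  = 0.3750 + 0.2500 + 0.3750 + 0.2500 + 0.2500 + 0.3750 + 0.4528 + 0.2500 + 0.4528
  = 3.0306 bits

I(A;B) = H(A) + H(B) - H(A,B)
  = 1.5462 + 1.5052 - 3.0306
  = 0.0208 bits

I(P;Q) = 0.9183 bits > I(A;B) = 0.0208 bits, so (P, Q) has the higher mutual information (stronger dependence).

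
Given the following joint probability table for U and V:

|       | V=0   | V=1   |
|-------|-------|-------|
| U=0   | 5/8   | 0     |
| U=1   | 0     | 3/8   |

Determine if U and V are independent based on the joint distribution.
Marginal P(U) (row sums):
  P(U=0) = 5/8 + 0 = 5/8
  P(U=1) = 0 + 3/8 = 3/8
Marginal P(V) (column sums):
  P(V=0) = 5/8 + 0 = 5/8
  P(V=1) = 0 + 3/8 = 3/8

U and V are independent iff P(U=i,V=j) = P(U=i)·P(V=j) for every cell.
  P(U=0)·P(V=0) = 5/8 × 5/8 = 25/64, but P(U=0,V=0) = 5/8 ✗

No, U and V are not independent. Quantitatively, I(U;V) > 0:

H(U) = -[(5/8)·log₂(5/8) + (3/8)·log₂(3/8)]
  = 0.4238 + 0.5306
  = 0.9544 bits
H(V) = -[(5/8)·log₂(5/8) + (3/8)·log₂(3/8)]
  = 0.4238 + 0.5306
  = 0.9544 bits
H(U,V) = -[(5/8)·log₂(5/8) + (3/8)·log₂(3/8)]
  = 0.4238 + 0.5306
  = 0.9544 bits
I(U;V) = H(U) + H(V) - H(U,V) = 0.9544 + 0.9544 - 0.9544 = 0.9544 bits > 0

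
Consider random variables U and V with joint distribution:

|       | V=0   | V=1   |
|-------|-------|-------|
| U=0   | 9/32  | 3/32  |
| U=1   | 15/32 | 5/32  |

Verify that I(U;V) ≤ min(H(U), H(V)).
Marginal P(U) (row sums):
  P(U=0) = 9/32 + 3/32 = 3/8
  P(U=1) = 15/32 + 5/32 = 5/8
Marginal P(V) (column sums):
  P(V=0) = 9/32 + 15/32 = 3/4
  P(V=1) = 3/32 + 5/32 = 1/4

H(U) = -[(3/8)·log₂(3/8) + (5/8)·log₂(5/8)]
  = 0.5306 + 0.4238
  = 0.9544 bits
H(V) = -[(3/4)·log₂(3/4) + (1/4)·log₂(1/4)]
  = 0.3113 + 0.5000
  = 0.8113 bits
H(U,V) = -[(9/32)·log₂(9/32) + (3/32)·log₂(3/32) + (15/32)·log₂(15/32) + (5/32)·log₂(5/32)]
  = 0.5147 + 0.3202 + 0.5124 + 0.4184
  = 1.7657 bits

I(U;V) = H(U) + H(V) - H(U,V)
  = 0.9544 + 0.8113 - 1.7657
  = 0.0000 bits

min(H(U), H(V)) = min(0.9544, 0.8113) = 0.8113 bits
Since 0.0000 ≤ 0.8113, the bound is satisfied ✓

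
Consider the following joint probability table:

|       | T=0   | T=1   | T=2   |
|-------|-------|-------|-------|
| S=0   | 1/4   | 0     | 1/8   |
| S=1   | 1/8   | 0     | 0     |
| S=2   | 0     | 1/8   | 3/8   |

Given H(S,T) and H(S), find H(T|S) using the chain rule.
From the chain rule: H(S,T) = H(S) + H(T|S)
Therefore: H(T|S) = H(S,T) - H(S)

H(S,T) = -[(1/4)·log₂(1/4) + (1/8)·log₂(1/8) + (1/8)·log₂(1/8) + (1/8)·log₂(1/8) + (3/8)·log₂(3/8)]
  = 0.5000 + 0.3750 + 0.3750 + 0.3750 + 0.5306
  = 2.1556 bits
Marginal P(S) (row sums):
  P(S=0) = 1/4 + 0 + 1/8 = 3/8
  P(S=1) = 1/8 + 0 + 0 = 1/8
  P(S=2) = 0 + 1/8 + 3/8 = 1/2
H(S) = -[(3/8)·log₂(3/8) + (1/8)·log₂(1/8) + (1/2)·log₂(1/2)]
  = 0.5306 + 0.3750 + 0.5000
  = 1.4056 bits

H(T|S) = 2.1556 - 1.4056 = 0.7500 bits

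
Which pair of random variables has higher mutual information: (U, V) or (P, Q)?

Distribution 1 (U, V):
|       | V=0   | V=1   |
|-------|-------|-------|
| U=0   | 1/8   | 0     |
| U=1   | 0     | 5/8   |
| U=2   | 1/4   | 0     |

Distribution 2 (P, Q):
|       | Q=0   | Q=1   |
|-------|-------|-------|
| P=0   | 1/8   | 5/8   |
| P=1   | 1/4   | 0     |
Distribution 1 (U, V):
Marginal P(U) (row sums):
  P(U=0) = 1/8 + 0 = 1/8
  P(U=1) = 0 + 5/8 = 5/8
  P(U=2) = 1/4 + 0 = 1/4
Marginal P(V) (column sums):
  P(V=0) = 1/8 + 0 + 1/4 = 3/8
  P(V=1) = 0 + 5/8 + 0 = 5/8

H(U) = -[(1/8)·log₂(1/8) + (5/8)·log₂(5/8) + (1/4)·log₂(1/4)]
  = 0.3750 + 0.4238 + 0.5000
  = 1.2988 bits
H(V) = -[(3/8)·log₂(3/8) + (5/8)·log₂(5/8)]
  = 0.5306 + 0.4238
  = 0.9544 bits
H(U,V) = -[(1/8)·log₂(1/8) + (5/8)·log₂(5/8) + (1/4)·log₂(1/4)]
  = 0.3750 + 0.4238 + 0.5000
  = 1.2988 bits

I(U;V) = H(U) + H(V) - H(U,V)
  = 1.2988 + 0.9544 - 1.2988
  = 0.9544 bits

Distribution 2 (P, Q):
Marginal P(P) (row sums):
  P(P=0) = 1/8 + 5/8 = 3/4
  P(P=1) = 1/4 + 0 = 1/4
Marginal P(Q) (column sums):
  P(Q=0) = 1/8 + 1/4 = 3/8
  P(Q=1) = 5/8 + 0 = 5/8

H(P) = -[(3/4)·log₂(3/4) + (1/4)·log₂(1/4)]
  = 0.3113 + 0.5000
  = 0.8113 bits
H(Q) = -[(3/8)·log₂(3/8) + (5/8)·log₂(5/8)]
  = 0.5306 + 0.4238
  = 0.9544 bits
H(P,Q) = -[(1/8)·log₂(1/8) + (5/8)·log₂(5/8) + (1/4)·log₂(1/4)]
  = 0.3750 + 0.4238 + 0.5000
  = 1.2988 bits

I(P;Q) = H(P) + H(Q) - H(P,Q)
  = 0.8113 + 0.9544 - 1.2988
  = 0.4669 bits

I(U;V) = 0.9544 bits > I(P;Q) = 0.4669 bits, so (U, V) has the higher mutual information (stronger dependence).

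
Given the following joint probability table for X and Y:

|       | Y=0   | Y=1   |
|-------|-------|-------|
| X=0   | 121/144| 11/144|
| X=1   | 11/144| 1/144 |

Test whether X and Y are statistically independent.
Marginal P(X) (row sums):
  P(X=0) = 121/144 + 11/144 = 11/12
  P(X=1) = 11/144 + 1/144 = 1/12
Marginal P(Y) (column sums):
  P(Y=0) = 121/144 + 11/144 = 11/12
  P(Y=1) = 11/144 + 1/144 = 1/12

X and Y are independent iff P(X=i,Y=j) = P(X=i)·P(Y=j) for every cell.
  P(X=0)·P(Y=0) = 11/12 × 11/12 = 121/144 = P(X=0,Y=0) ✓
  P(X=0)·P(Y=1) = 11/12 × 1/12 = 11/144 = P(X=0,Y=1) ✓
  P(X=1)·P(Y=0) = 1/12 × 11/12 = 11/144 = P(X=1,Y=0) ✓
  P(X=1)·P(Y=1) = 1/12 × 1/12 = 1/144 = P(X=1,Y=1) ✓

Yes, X and Y are independent: every cell factors, so I(X;Y) = 0 bits.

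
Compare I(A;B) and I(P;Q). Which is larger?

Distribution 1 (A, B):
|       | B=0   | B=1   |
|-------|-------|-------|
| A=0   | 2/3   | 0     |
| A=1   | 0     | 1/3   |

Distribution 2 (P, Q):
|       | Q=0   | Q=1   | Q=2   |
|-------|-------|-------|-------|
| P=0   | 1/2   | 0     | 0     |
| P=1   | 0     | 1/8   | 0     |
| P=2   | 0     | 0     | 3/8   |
Distribution 1 (A, B):
Marginal P(A) (row sums):
  P(A=0) = 2/3 + 0 = 2/3
  P(A=1) = 0 + 1/3 = 1/3
Marginal P(B) (column sums):
  P(B=0) = 2/3 + 0 = 2/3
  P(B=1) = 0 + 1/3 = 1/3

H(A) = -[(2/3)·log₂(2/3) + (1/3)·log₂(1/3)]
  = 0.3900 + 0.5283
  = 0.9183 bits
H(B) = -[(2/3)·log₂(2/3) + (1/3)·log₂(1/3)]
  = 0.3900 + 0.5283
  = 0.9183 bits
H(A,B) = -[(2/3)·log₂(2/3) + (1/3)·log₂(1/3)]
  = 0.3900 + 0.5283
  = 0.9183 bits

I(A;B) = H(A) + H(B) - H(A,B)
  = 0.9183 + 0.9183 - 0.9183
  = 0.9183 bits

Distribution 2 (P, Q):
Marginal P(P) (row sums):
  P(P=0) = 1/2 + 0 + 0 = 1/2
  P(P=1) = 0 + 1/8 + 0 = 1/8
  P(P=2) = 0 + 0 + 3/8 = 3/8
Marginal P(Q) (column sums):
  P(Q=0) = 1/2 + 0 + 0 = 1/2
  P(Q=1) = 0 + 1/8 + 0 = 1/8
  P(Q=2) = 0 + 0 + 3/8 = 3/8

H(P) = -[(1/2)·log₂(1/2) + (1/8)·log₂(1/8) + (3/8)·log₂(3/8)]
  = 0.5000 + 0.3750 + 0.5306
  = 1.4056 bits
H(Q) = -[(1/2)·log₂(1/2) + (1/8)·log₂(1/8) + (3/8)·log₂(3/8)]
  = 0.5000 + 0.3750 + 0.5306
  = 1.4056 bits
H(P,Q) = -[(1/2)·log₂(1/2) + (1/8)·log₂(1/8) + (3/8)·log₂(3/8)]
  = 0.5000 + 0.3750 + 0.5306
  = 1.4056 bits

I(P;Q) = H(P) + H(Q) - H(P,Q)
  = 1.4056 + 1.4056 - 1.4056
  = 1.4056 bits

I(P;Q) = 1.4056 bits > I(A;B) = 0.9183 bits, so (P, Q) has the higher mutual information (stronger dependence).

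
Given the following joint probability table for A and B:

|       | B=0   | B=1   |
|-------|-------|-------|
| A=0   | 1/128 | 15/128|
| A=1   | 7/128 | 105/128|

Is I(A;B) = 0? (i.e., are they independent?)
Marginal P(A) (row sums):
  P(A=0) = 1/128 + 15/128 = 1/8
  P(A=1) = 7/128 + 105/128 = 7/8
Marginal P(B) (column sums):
  P(B=0) = 1/128 + 7/128 = 1/16
  P(B=1) = 15/128 + 105/128 = 15/16

A and B are independent iff P(A=i,B=j) = P(A=i)·P(B=j) for every cell.
  P(A=0)·P(B=0) = 1/8 × 1/16 = 1/128 = P(A=0,B=0) ✓
  P(A=0)·P(B=1) = 1/8 × 15/16 = 15/128 = P(A=0,B=1) ✓
  P(A=1)·P(B=0) = 7/8 × 1/16 = 7/128 = P(A=1,B=0) ✓
  P(A=1)·P(B=1) = 7/8 × 15/16 = 105/128 = P(A=1,B=1) ✓

Yes, A and B are independent: every cell factors, so I(A;B) = 0 bits.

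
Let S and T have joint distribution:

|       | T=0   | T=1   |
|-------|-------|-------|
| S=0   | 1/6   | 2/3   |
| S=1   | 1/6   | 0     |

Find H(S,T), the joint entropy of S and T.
H(S,T) = -Σ P(S,T) log₂ P(S,T), summed over the non-zero cells:
H(S,T) = -[(1/6)·log₂(1/6) + (2/3)·log₂(2/3) + (1/6)·log₂(1/6)]
  = 0.4308 + 0.3900 + 0.4308
  = 1.2516 bits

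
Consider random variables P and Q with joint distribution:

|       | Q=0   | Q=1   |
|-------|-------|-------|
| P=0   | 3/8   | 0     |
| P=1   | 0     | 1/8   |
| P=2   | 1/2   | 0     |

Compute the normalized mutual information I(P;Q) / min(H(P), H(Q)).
Marginal P(P) (row sums):
  P(P=0) = 3/8 + 0 = 3/8
  P(P=1) = 0 + 1/8 = 1/8
  P(P=2) = 1/2 + 0 = 1/2
Marginal P(Q) (column sums):
  P(Q=0) = 3/8 + 0 + 1/2 = 7/8
  P(Q=1) = 0 + 1/8 + 0 = 1/8

H(P) = -[(3/8)·log₂(3/8) + (1/8)·log₂(1/8) + (1/2)·log₂(1/2)]
  = 0.5306 + 0.3750 + 0.5000
  = 1.4056 bits
H(Q) = -[(7/8)·log₂(7/8) + (1/8)·log₂(1/8)]
  = 0.1686 + 0.3750
  = 0.5436 bits
H(P,Q) = -[(3/8)·log₂(3/8) + (1/8)·log₂(1/8) + (1/2)·log₂(1/2)]
  = 0.5306 + 0.3750 + 0.5000
  = 1.4056 bits

I(P;Q) = H(P) + H(Q) - H(P,Q)
  = 1.4056 + 0.5436 - 1.4056
  = 0.5436 bits

min(H(P), H(Q)) = min(1.4056, 0.5436) = 0.5436 bits
Normalized MI = 0.5436 / 0.5436 = 1.0000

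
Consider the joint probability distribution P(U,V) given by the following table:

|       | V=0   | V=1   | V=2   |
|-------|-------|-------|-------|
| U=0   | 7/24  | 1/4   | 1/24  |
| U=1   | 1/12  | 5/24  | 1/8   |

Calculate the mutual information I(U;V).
Marginal P(U) (row sums):
  P(U=0) = 7/24 + 1/4 + 1/24 = 7/12
  P(U=1) = 1/12 + 5/24 + 1/8 = 5/12
Marginal P(V) (column sums):
  P(V=0) = 7/24 + 1/12 = 3/8
  P(V=1) = 1/4 + 5/24 = 11/24
  P(V=2) = 1/24 + 1/8 = 1/6

H(U) = -[(7/12)·log₂(7/12) + (5/12)·log₂(5/12)]
  = 0.4536 + 0.5263
  = 0.9799 bits
H(V) = -[(3/8)·log₂(3/8) + (11/24)·log₂(11/24) + (1/6)·log₂(1/6)]
  = 0.5306 + 0.5159 + 0.4308
  = 1.4773 bits
H(U,V) = -[(7/24)·log₂(7/24) + (1/4)·log₂(1/4) + (1/24)·log₂(1/24) + (1/12)·log₂(1/12) + (5/24)·log₂(5/24) + (1/8)·log₂(1/8)]
  = 0.5185 + 0.5000 + 0.1910 + 0.2987 + 0.4715 + 0.3750
  = 2.3547 bits

I(U;V) = H(U) + H(V) - H(U,V)
  = 0.9799 + 1.4773 - 2.3547
  = 0.1025 bits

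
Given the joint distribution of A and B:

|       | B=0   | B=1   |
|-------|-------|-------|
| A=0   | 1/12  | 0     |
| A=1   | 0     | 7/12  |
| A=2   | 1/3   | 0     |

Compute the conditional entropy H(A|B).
Marginal P(B) (column sums):
  P(B=0) = 1/12 + 0 + 1/3 = 5/12
  P(B=1) = 0 + 7/12 + 0 = 7/12

H(A|B) = -Σ P(A,B)·log₂ P(A|B), where P(A|B) = P(A,B) / P(B)
  (cells with P(A,B) = 0 contribute 0)
  (A=0,B=0): P(A|B) = (1/12)/(5/12) = 1/5;  -(1/12)·log₂(1/5) = 0.1935
  (A=1,B=1): P(A|B) = (7/12)/(7/12) = 1;  -(7/12)·log₂(1) = 0.0000
  (A=2,B=0): P(A|B) = (1/3)/(5/12) = 4/5;  -(1/3)·log₂(4/5) = 0.1073
H(A|B) = 0.1935 + 0.0000 + 0.1073
  = 0.3008 bits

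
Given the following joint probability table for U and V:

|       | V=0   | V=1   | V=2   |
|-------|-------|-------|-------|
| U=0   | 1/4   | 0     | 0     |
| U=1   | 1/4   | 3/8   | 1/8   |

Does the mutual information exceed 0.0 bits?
Marginal P(U) (row sums):
  P(U=0) = 1/4 + 0 + 0 = 1/4
  P(U=1) = 1/4 + 3/8 + 1/8 = 3/4
Marginal P(V) (column sums):
  P(V=0) = 1/4 + 1/4 = 1/2
  P(V=1) = 0 + 3/8 = 3/8
  P(V=2) = 0 + 1/8 = 1/8

H(U) = -[(1/4)·log₂(1/4) + (3/4)·log₂(3/4)]
  = 0.5000 + 0.3113
  = 0.8113 bits
H(V) = -[(1/2)·log₂(1/2) + (3/8)·log₂(3/8) + (1/8)·log₂(1/8)]
  = 0.5000 + 0.5306 + 0.3750
  = 1.4056 bits
H(U,V) = -[(1/4)·log₂(1/4) + (1/4)·log₂(1/4) + (3/8)·log₂(3/8) + (1/8)·log₂(1/8)]
  = 0.5000 + 0.5000 + 0.5306 + 0.3750
  = 1.9056 bits

I(U;V) = H(U) + H(V) - H(U,V)
  = 0.8113 + 1.4056 - 1.9056
  = 0.3113 bits

Yes. I(U;V) = 0.3113 bits, which is > 0.0 bits.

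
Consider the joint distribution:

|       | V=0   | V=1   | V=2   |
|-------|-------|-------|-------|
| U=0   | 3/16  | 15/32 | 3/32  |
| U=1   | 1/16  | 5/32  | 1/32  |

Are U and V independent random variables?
Marginal P(U) (row sums):
  P(U=0) = 3/16 + 15/32 + 3/32 = 3/4
  P(U=1) = 1/16 + 5/32 + 1/32 = 1/4
Marginal P(V) (column sums):
  P(V=0) = 3/16 + 1/16 = 1/4
  P(V=1) = 15/32 + 5/32 = 5/8
  P(V=2) = 3/32 + 1/32 = 1/8

U and V are independent iff P(U=i,V=j) = P(U=i)·P(V=j) for every cell.
  P(U=0)·P(V=0) = 3/4 × 1/4 = 3/16 = P(U=0,V=0) ✓
  P(U=0)·P(V=1) = 3/4 × 5/8 = 15/32 = P(U=0,V=1) ✓
  P(U=0)·P(V=2) = 3/4 × 1/8 = 3/32 = P(U=0,V=2) ✓
  P(U=1)·P(V=0) = 1/4 × 1/4 = 1/16 = P(U=1,V=0) ✓
  P(U=1)·P(V=1) = 1/4 × 5/8 = 5/32 = P(U=1,V=1) ✓
  P(U=1)·P(V=2) = 1/4 × 1/8 = 1/32 = P(U=1,V=2) ✓

Yes, U and V are independent: every cell factors, so I(U;V) = 0 bits.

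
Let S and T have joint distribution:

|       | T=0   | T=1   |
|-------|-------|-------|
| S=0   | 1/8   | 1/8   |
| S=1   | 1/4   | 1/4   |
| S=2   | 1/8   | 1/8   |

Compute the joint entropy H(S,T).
H(S,T) = -Σ P(S,T) log₂ P(S,T), summed over the non-zero cells:
H(S,T) = -[(1/8)·log₂(1/8) + (1/8)·log₂(1/8) + (1/4)·log₂(1/4) + (1/4)·log₂(1/4) + (1/8)·log₂(1/8) + (1/8)·log₂(1/8)]
  = 0.3750 + 0.3750 + 0.5000 + 0.5000 + 0.3750 + 0.3750
  = 2.5000 bits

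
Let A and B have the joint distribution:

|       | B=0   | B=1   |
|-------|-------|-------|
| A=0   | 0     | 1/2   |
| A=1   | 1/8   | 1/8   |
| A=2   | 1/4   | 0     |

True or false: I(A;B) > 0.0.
Marginal P(A) (row sums):
  P(A=0) = 0 + 1/2 = 1/2
  P(A=1) = 1/8 + 1/8 = 1/4
  P(A=2) = 1/4 + 0 = 1/4
Marginal P(B) (column sums):
  P(B=0) = 0 + 1/8 + 1/4 = 3/8
  P(B=1) = 1/2 + 1/8 + 0 = 5/8

H(A) = -[(1/2)·log₂(1/2) + (1/4)·log₂(1/4) + (1/4)·log₂(1/4)]
  = 0.5000 + 0.5000 + 0.5000
  = 1.5000 bits
H(B) = -[(3/8)·log₂(3/8) + (5/8)·log₂(5/8)]
  = 0.5306 + 0.4238
  = 0.9544 bits
H(A,B) = -[(1/2)·log₂(1/2) + (1/8)·log₂(1/8) + (1/8)·log₂(1/8) + (1/4)·log₂(1/4)]
  = 0.5000 + 0.3750 + 0.3750 + 0.5000
  = 1.7500 bits

I(A;B) = H(A) + H(B) - H(A,B)
  = 1.5000 + 0.9544 - 1.7500
  = 0.7044 bits

True. I(A;B) = 0.7044 bits, which is > 0.0 bits.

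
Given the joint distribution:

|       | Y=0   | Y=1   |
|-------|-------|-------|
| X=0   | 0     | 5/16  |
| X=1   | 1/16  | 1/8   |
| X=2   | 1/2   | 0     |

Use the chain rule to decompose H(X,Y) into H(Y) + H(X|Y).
By the chain rule: H(X,Y) = H(Y) + H(X|Y)

Marginal P(Y) (column sums):
  P(Y=0) = 0 + 1/16 + 1/2 = 9/16
  P(Y=1) = 5/16 + 1/8 + 0 = 7/16
H(Y) = -[(9/16)·log₂(9/16) + (7/16)·log₂(7/16)]
  = 0.4669 + 0.5218
  = 0.9887 bits
H(X|Y) = -Σ P(X,Y)·log₂ P(X|Y), where P(X|Y) = P(X,Y) / P(Y)
  (cells with P(X,Y) = 0 contribute 0)
  (X=0,Y=1): P(X|Y) = (5/16)/(7/16) = 5/7;  -(5/16)·log₂(5/7) = 0.1517
  (X=1,Y=0): P(X|Y) = (1/16)/(9/16) = 1/9;  -(1/16)·log₂(1/9) = 0.1981
  (X=1,Y=1): P(X|Y) = (1/8)/(7/16) = 2/7;  -(1/8)·log₂(2/7) = 0.2259
  (X=2,Y=0): P(X|Y) = (1/2)/(9/16) = 8/9;  -(1/2)·log₂(8/9) = 0.0850
H(X|Y) = 0.1517 + 0.1981 + 0.2259 + 0.0850
  = 0.6607 bits

H(X,Y) = H(Y) + H(X|Y) = 0.9887 + 0.6607 = 1.6494 bits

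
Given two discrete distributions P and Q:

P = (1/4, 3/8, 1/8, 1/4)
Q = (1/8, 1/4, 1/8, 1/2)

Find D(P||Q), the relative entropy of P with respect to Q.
D(P||Q) = Σ P(i) log₂(P(i)/Q(i))
  i=0: (1/4) × log₂((1/4)/(1/8)) = (1/4) × log₂(2) = 0.2500
  i=1: (3/8) × log₂((3/8)/(1/4)) = (3/8) × log₂(3/2) = 0.2194
  i=2: (1/8) × log₂((1/8)/(1/8)) = (1/8) × log₂(1) = 0.0000
  i=3: (1/4) × log₂((1/4)/(1/2)) = (1/4) × log₂(1/2) = -0.2500
D(P||Q) = 0.2500 + 0.2194 + 0.0000 - 0.2500
  = 0.2194 bits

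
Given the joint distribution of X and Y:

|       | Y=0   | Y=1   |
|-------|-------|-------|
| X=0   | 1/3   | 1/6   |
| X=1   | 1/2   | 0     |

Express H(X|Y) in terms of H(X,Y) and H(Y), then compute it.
H(X|Y) = H(X,Y) - H(Y)

Marginal P(Y) (column sums):
  P(Y=0) = 1/3 + 1/2 = 5/6
  P(Y=1) = 1/6 + 0 = 1/6

H(X,Y) = -[(1/3)·log₂(1/3) + (1/6)·log₂(1/6) + (1/2)·log₂(1/2)]
  = 0.5283 + 0.4308 + 0.5000
  = 1.4591 bits
H(Y) = -[(5/6)·log₂(5/6) + (1/6)·log₂(1/6)]
  = 0.2192 + 0.4308
  = 0.6500 bits

H(X|Y) = 1.4591 - 0.6500 = 0.8091 bits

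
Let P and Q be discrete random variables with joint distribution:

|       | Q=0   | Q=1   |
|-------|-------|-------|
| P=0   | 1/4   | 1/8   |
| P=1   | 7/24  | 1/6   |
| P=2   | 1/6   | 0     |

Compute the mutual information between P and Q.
Marginal P(P) (row sums):
  P(P=0) = 1/4 + 1/8 = 3/8
  P(P=1) = 7/24 + 1/6 = 11/24
  P(P=2) = 1/6 + 0 = 1/6
Marginal P(Q) (column sums):
  P(Q=0) = 1/4 + 7/24 + 1/6 = 17/24
  P(Q=1) = 1/8 + 1/6 + 0 = 7/24

H(P) = -[(3/8)·log₂(3/8) + (11/24)·log₂(11/24) + (1/6)·log₂(1/6)]
  = 0.5306 + 0.5159 + 0.4308
  = 1.4773 bits
H(Q) = -[(17/24)·log₂(17/24) + (7/24)·log₂(7/24)]
  = 0.3524 + 0.5185
  = 0.8709 bits
H(P,Q) = -[(1/4)·log₂(1/4) + (1/8)·log₂(1/8) + (7/24)·log₂(7/24) + (1/6)·log₂(1/6) + (1/6)·log₂(1/6)]
  = 0.5000 + 0.3750 + 0.5185 + 0.4308 + 0.4308
  = 2.2551 bits

I(P;Q) = H(P) + H(Q) - H(P,Q)
  = 1.4773 + 0.8709 - 2.2551
  = 0.0931 bits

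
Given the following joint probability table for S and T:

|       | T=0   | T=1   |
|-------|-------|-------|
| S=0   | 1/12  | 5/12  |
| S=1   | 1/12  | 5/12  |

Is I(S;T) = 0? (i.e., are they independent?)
Marginal P(S) (row sums):
  P(S=0) = 1/12 + 5/12 = 1/2
  P(S=1) = 1/12 + 5/12 = 1/2
Marginal P(T) (column sums):
  P(T=0) = 1/12 + 1/12 = 1/6
  P(T=1) = 5/12 + 5/12 = 5/6

S and T are independent iff P(S=i,T=j) = P(S=i)·P(T=j) for every cell.
  P(S=0)·P(T=0) = 1/2 × 1/6 = 1/12 = P(S=0,T=0) ✓
  P(S=0)·P(T=1) = 1/2 × 5/6 = 5/12 = P(S=0,T=1) ✓
  P(S=1)·P(T=0) = 1/2 × 1/6 = 1/12 = P(S=1,T=0) ✓
  P(S=1)·P(T=1) = 1/2 × 5/6 = 5/12 = P(S=1,T=1) ✓

Yes, S and T are independent: every cell factors, so I(S;T) = 0 bits.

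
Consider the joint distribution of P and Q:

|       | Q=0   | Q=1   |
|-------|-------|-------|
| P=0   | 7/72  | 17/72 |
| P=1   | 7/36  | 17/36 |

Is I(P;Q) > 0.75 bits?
Marginal P(P) (row sums):
  P(P=0) = 7/72 + 17/72 = 1/3
  P(P=1) = 7/36 + 17/36 = 2/3
Marginal P(Q) (column sums):
  P(Q=0) = 7/72 + 7/36 = 7/24
  P(Q=1) = 17/72 + 17/36 = 17/24

H(P) = -[(1/3)·log₂(1/3) + (2/3)·log₂(2/3)]
  = 0.5283 + 0.3900
  = 0.9183 bits
H(Q) = -[(7/24)·log₂(7/24) + (17/24)·log₂(17/24)]
  = 0.5185 + 0.3524
  = 0.8709 bits
H(P,Q) = -[(7/72)·log₂(7/72) + (17/72)·log₂(17/72) + (7/36)·log₂(7/36) + (17/36)·log₂(17/36)]
  = 0.3269 + 0.4917 + 0.4594 + 0.5112
  = 1.7892 bits

I(P;Q) = H(P) + H(Q) - H(P,Q)
  = 0.9183 + 0.8709 - 1.7892
  = 0.0000 bits

No. I(P;Q) = 0.0000 bits, which is ≤ 0.75 bits.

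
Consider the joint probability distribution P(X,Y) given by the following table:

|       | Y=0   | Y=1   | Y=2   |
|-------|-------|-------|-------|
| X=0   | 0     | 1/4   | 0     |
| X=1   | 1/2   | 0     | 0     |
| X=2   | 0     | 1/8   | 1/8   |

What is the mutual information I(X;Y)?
Marginal P(X) (row sums):
  P(X=0) = 0 + 1/4 + 0 = 1/4
  P(X=1) = 1/2 + 0 + 0 = 1/2
  P(X=2) = 0 + 1/8 + 1/8 = 1/4
Marginal P(Y) (column sums):
  P(Y=0) = 0 + 1/2 + 0 = 1/2
  P(Y=1) = 1/4 + 0 + 1/8 = 3/8
  P(Y=2) = 0 + 0 + 1/8 = 1/8

H(X) = -[(1/4)·log₂(1/4) + (1/2)·log₂(1/2) + (1/4)·log₂(1/4)]
  = 0.5000 + 0.5000 + 0.5000
  = 1.5000 bits
H(Y) = -[(1/2)·log₂(1/2) + (3/8)·log₂(3/8) + (1/8)·log₂(1/8)]
  = 0.5000 + 0.5306 + 0.3750
  = 1.4056 bits
H(X,Y) = -[(1/4)·log₂(1/4) + (1/2)·log₂(1/2) + (1/8)·log₂(1/8) + (1/8)·log₂(1/8)]
  = 0.5000 + 0.5000 + 0.3750 + 0.3750
  = 1.7500 bits

I(X;Y) = H(X) + H(Y) - H(X,Y)
  = 1.5000 + 1.4056 - 1.7500
  = 1.1556 bits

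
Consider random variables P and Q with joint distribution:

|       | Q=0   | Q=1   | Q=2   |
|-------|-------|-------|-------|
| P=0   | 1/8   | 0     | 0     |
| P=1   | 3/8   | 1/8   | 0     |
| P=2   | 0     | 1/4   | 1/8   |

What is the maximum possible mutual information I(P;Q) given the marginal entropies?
The upper bound on mutual information is I(P;Q) ≤ min(H(P), H(Q)).

Marginal P(P) (row sums):
  P(P=0) = 1/8 + 0 + 0 = 1/8
  P(P=1) = 3/8 + 1/8 + 0 = 1/2
  P(P=2) = 0 + 1/4 + 1/8 = 3/8
Marginal P(Q) (column sums):
  P(Q=0) = 1/8 + 3/8 + 0 = 1/2
  P(Q=1) = 0 + 1/8 + 1/4 = 3/8
  P(Q=2) = 0 + 0 + 1/8 = 1/8

H(P) = -[(1/8)·log₂(1/8) + (1/2)·log₂(1/2) + (3/8)·log₂(3/8)]
  = 0.3750 + 0.5000 + 0.5306
  = 1.4056 bits
H(Q) = -[(1/2)·log₂(1/2) + (3/8)·log₂(3/8) + (1/8)·log₂(1/8)]
  = 0.5000 + 0.5306 + 0.3750
  = 1.4056 bits

Maximum possible I(P;Q) = min(1.4056, 1.4056) = 1.4056 bits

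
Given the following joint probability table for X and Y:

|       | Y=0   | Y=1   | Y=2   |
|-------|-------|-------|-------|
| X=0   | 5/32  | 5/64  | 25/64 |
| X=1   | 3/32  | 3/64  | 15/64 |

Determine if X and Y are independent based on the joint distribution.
Marginal P(X) (row sums):
  P(X=0) = 5/32 + 5/64 + 25/64 = 5/8
  P(X=1) = 3/32 + 3/64 + 15/64 = 3/8
Marginal P(Y) (column sums):
  P(Y=0) = 5/32 + 3/32 = 1/4
  P(Y=1) = 5/64 + 3/64 = 1/8
  P(Y=2) = 25/64 + 15/64 = 5/8

X and Y are independent iff P(X=i,Y=j) = P(X=i)·P(Y=j) for every cell.
  P(X=0)·P(Y=0) = 5/8 × 1/4 = 5/32 = P(X=0,Y=0) ✓
  P(X=0)·P(Y=1) = 5/8 × 1/8 = 5/64 = P(X=0,Y=1) ✓
  P(X=0)·P(Y=2) = 5/8 × 5/8 = 25/64 = P(X=0,Y=2) ✓
  P(X=1)·P(Y=0) = 3/8 × 1/4 = 3/32 = P(X=1,Y=0) ✓
  P(X=1)·P(Y=1) = 3/8 × 1/8 = 3/64 = P(X=1,Y=1) ✓
  P(X=1)·P(Y=2) = 3/8 × 5/8 = 15/64 = P(X=1,Y=2) ✓

Yes, X and Y are independent: every cell factors, so I(X;Y) = 0 bits.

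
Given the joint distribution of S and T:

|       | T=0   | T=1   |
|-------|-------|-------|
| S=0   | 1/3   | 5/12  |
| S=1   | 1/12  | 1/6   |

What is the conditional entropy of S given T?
Marginal P(T) (column sums):
  P(T=0) = 1/3 + 1/12 = 5/12
  P(T=1) = 5/12 + 1/6 = 7/12

H(S|T) = -Σ P(S,T)·log₂ P(S|T), where P(S|T) = P(S,T) / P(T)
  (S=0,T=0): P(S|T) = (1/3)/(5/12) = 4/5;  -(1/3)·log₂(4/5) = 0.1073
  (S=0,T=1): P(S|T) = (5/12)/(7/12) = 5/7;  -(5/12)·log₂(5/7) = 0.2023
  (S=1,T=0): P(S|T) = (1/12)/(5/12) = 1/5;  -(1/12)·log₂(1/5) = 0.1935
  (S=1,T=1): P(S|T) = (1/6)/(7/12) = 2/7;  -(1/6)·log₂(2/7) = 0.3012
H(S|T) = 0.1073 + 0.2023 + 0.1935 + 0.3012
  = 0.8043 bits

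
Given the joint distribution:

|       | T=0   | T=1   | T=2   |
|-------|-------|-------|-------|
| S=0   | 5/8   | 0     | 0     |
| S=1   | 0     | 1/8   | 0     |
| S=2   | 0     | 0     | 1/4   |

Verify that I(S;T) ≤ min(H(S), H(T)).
Marginal P(S) (row sums):
  P(S=0) = 5/8 + 0 + 0 = 5/8
  P(S=1) = 0 + 1/8 + 0 = 1/8
  P(S=2) = 0 + 0 + 1/4 = 1/4
Marginal P(T) (column sums):
  P(T=0) = 5/8 + 0 + 0 = 5/8
  P(T=1) = 0 + 1/8 + 0 = 1/8
  P(T=2) = 0 + 0 + 1/4 = 1/4

H(S) = -[(5/8)·log₂(5/8) + (1/8)·log₂(1/8) + (1/4)·log₂(1/4)]
  = 0.4238 + 0.3750 + 0.5000
  = 1.2988 bits
H(T) = -[(5/8)·log₂(5/8) + (1/8)·log₂(1/8) + (1/4)·log₂(1/4)]
  = 0.4238 + 0.3750 + 0.5000
  = 1.2988 bits
H(S,T) = -[(5/8)·log₂(5/8) + (1/8)·log₂(1/8) + (1/4)·log₂(1/4)]
  = 0.4238 + 0.3750 + 0.5000
  = 1.2988 bits

I(S;T) = H(S) + H(T) - H(S,T)
  = 1.2988 + 1.2988 - 1.2988
  = 1.2988 bits

min(H(S), H(T)) = min(1.2988, 1.2988) = 1.2988 bits
Since 1.2988 ≤ 1.2988, the bound is satisfied ✓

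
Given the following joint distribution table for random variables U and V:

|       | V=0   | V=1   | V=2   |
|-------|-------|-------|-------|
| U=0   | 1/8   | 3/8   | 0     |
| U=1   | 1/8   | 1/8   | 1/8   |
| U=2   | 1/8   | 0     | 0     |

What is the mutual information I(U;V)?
Marginal P(U) (row sums):
  P(U=0) = 1/8 + 3/8 + 0 = 1/2
  P(U=1) = 1/8 + 1/8 + 1/8 = 3/8
  P(U=2) = 1/8 + 0 + 0 = 1/8
Marginal P(V) (column sums):
  P(V=0) = 1/8 + 1/8 + 1/8 = 3/8
  P(V=1) = 3/8 + 1/8 + 0 = 1/2
  P(V=2) = 0 + 1/8 + 0 = 1/8

H(U) = -[(1/2)·log₂(1/2) + (3/8)·log₂(3/8) + (1/8)·log₂(1/8)]
  = 0.5000 + 0.5306 + 0.3750
  = 1.4056 bits
H(V) = -[(3/8)·log₂(3/8) + (1/2)·log₂(1/2) + (1/8)·log₂(1/8)]
  = 0.5306 + 0.5000 + 0.3750
  = 1.4056 bits
H(U,V) = -[(1/8)·log₂(1/8) + (3/8)·log₂(3/8) + (1/8)·log₂(1/8) + (1/8)·log₂(1/8) + (1/8)·log₂(1/8) + (1/8)·log₂(1/8)]
  = 0.3750 + 0.5306 + 0.3750 + 0.3750 + 0.3750 + 0.3750
  = 2.4056 bits

I(U;V) = H(U) + H(V) - H(U,V)
  = 1.4056 + 1.4056 - 2.4056
  = 0.4056 bits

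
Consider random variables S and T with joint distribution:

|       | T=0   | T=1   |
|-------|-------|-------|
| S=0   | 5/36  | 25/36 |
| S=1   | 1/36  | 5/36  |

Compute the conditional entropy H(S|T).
Marginal P(T) (column sums):
  P(T=0) = 5/36 + 1/36 = 1/6
  P(T=1) = 25/36 + 5/36 = 5/6

H(S|T) = -Σ P(S,T)·log₂ P(S|T), where P(S|T) = P(S,T) / P(T)
  (S=0,T=0): P(S|T) = (5/36)/(1/6) = 5/6;  -(5/36)·log₂(5/6) = 0.0365
  (S=0,T=1): P(S|T) = (25/36)/(5/6) = 5/6;  -(25/36)·log₂(5/6) = 0.1827
  (S=1,T=0): P(S|T) = (1/36)/(1/6) = 1/6;  -(1/36)·log₂(1/6) = 0.0718
  (S=1,T=1): P(S|T) = (5/36)/(5/6) = 1/6;  -(5/36)·log₂(1/6) = 0.3590
H(S|T) = 0.0365 + 0.1827 + 0.0718 + 0.3590
  = 0.6500 bits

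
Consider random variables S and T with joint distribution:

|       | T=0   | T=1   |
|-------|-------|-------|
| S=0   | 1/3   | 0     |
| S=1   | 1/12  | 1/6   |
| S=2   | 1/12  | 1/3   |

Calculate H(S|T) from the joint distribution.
Marginal P(T) (column sums):
  P(T=0) = 1/3 + 1/12 + 1/12 = 1/2
  P(T=1) = 0 + 1/6 + 1/3 = 1/2

H(S|T) = -Σ P(S,T)·log₂ P(S|T), where P(S|T) = P(S,T) / P(T)
  (cells with P(S,T) = 0 contribute 0)
  (S=0,T=0): P(S|T) = (1/3)/(1/2) = 2/3;  -(1/3)·log₂(2/3) = 0.1950
  (S=1,T=0): P(S|T) = (1/12)/(1/2) = 1/6;  -(1/12)·log₂(1/6) = 0.2154
  (S=1,T=1): P(S|T) = (1/6)/(1/2) = 1/3;  -(1/6)·log₂(1/3) = 0.2642
  (S=2,T=0): P(S|T) = (1/12)/(1/2) = 1/6;  -(1/12)·log₂(1/6) = 0.2154
  (S=2,T=1): P(S|T) = (1/3)/(1/2) = 2/3;  -(1/3)·log₂(2/3) = 0.1950
H(S|T) = 0.1950 + 0.2154 + 0.2642 + 0.2154 + 0.1950
  = 1.0850 bits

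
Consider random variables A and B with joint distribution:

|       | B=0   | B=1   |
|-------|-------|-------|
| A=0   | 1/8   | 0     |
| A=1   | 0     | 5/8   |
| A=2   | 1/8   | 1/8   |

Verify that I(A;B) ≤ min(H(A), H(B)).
Marginal P(A) (row sums):
  P(A=0) = 1/8 + 0 = 1/8
  P(A=1) = 0 + 5/8 = 5/8
  P(A=2) = 1/8 + 1/8 = 1/4
Marginal P(B) (column sums):
  P(B=0) = 1/8 + 0 + 1/8 = 1/4
  P(B=1) = 0 + 5/8 + 1/8 = 3/4

H(A) = -[(1/8)·log₂(1/8) + (5/8)·log₂(5/8) + (1/4)·log₂(1/4)]
  = 0.3750 + 0.4238 + 0.5000
  = 1.2988 bits
H(B) = -[(1/4)·log₂(1/4) + (3/4)·log₂(3/4)]
  = 0.5000 + 0.3113
  = 0.8113 bits
H(A,B) = -[(1/8)·log₂(1/8) + (5/8)·log₂(5/8) + (1/8)·log₂(1/8) + (1/8)·log₂(1/8)]
  = 0.3750 + 0.4238 + 0.3750 + 0.3750
  = 1.5488 bits

I(A;B) = H(A) + H(B) - H(A,B)
  = 1.2988 + 0.8113 - 1.5488
  = 0.5613 bits

min(H(A), H(B)) = min(1.2988, 0.8113) = 0.8113 bits
Since 0.5613 ≤ 0.8113, the bound is satisfied ✓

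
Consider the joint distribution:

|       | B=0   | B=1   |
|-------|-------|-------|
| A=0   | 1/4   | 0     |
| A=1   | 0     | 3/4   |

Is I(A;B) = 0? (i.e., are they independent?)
Marginal P(A) (row sums):
  P(A=0) = 1/4 + 0 = 1/4
  P(A=1) = 0 + 3/4 = 3/4
Marginal P(B) (column sums):
  P(B=0) = 1/4 + 0 = 1/4
  P(B=1) = 0 + 3/4 = 3/4

A and B are independent iff P(A=i,B=j) = P(A=i)·P(B=j) for every cell.
  P(A=0)·P(B=0) = 1/4 × 1/4 = 1/16, but P(A=0,B=0) = 1/4 ✗

No, A and B are not independent. Quantitatively, I(A;B) > 0:

H(A) = -[(1/4)·log₂(1/4) + (3/4)·log₂(3/4)]
  = 0.5000 + 0.3113
  = 0.8113 bits
H(B) = -[(1/4)·log₂(1/4) + (3/4)·log₂(3/4)]
  = 0.5000 + 0.3113
  = 0.8113 bits
H(A,B) = -[(1/4)·log₂(1/4) + (3/4)·log₂(3/4)]
  = 0.5000 + 0.3113
  = 0.8113 bits
I(A;B) = H(A) + H(B) - H(A,B) = 0.8113 + 0.8113 - 0.8113 = 0.8113 bits > 0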